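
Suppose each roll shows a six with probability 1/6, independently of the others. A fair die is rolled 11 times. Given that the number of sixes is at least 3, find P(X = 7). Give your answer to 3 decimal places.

0.002

X ~ Binomial(11, 0.166667). Want P(X=7 | X≥3) = P(X=7) / P(X≥3).
P(X=7) = C(11,7)·0.166667^7·0.833333^4 = 0.00057
P(X≥3) = 1 − 0.13459 − 0.29609 − 0.29609 = 0.27322
Ratio = 0.00057 / 0.27322 = 0.00208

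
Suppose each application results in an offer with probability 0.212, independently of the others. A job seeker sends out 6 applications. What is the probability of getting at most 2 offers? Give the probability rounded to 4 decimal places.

X ~ Binomial(6, 0.212); P(X ≤ 2) = Σ C(6,k) p^k (1−p)^(6−k) over k:
  k=0: C(6,0)·0.212^0·0.788^6 = 0.239418
  k=1: C(6,1)·0.212^1·0.788^5 = 0.386472
  k=2: C(6,2)·0.212^2·0.788^4 = 0.259937
Total = 0.885827

0.8858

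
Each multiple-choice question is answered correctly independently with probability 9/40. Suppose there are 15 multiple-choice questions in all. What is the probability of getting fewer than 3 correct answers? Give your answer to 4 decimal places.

X ~ Binomial(15, 0.225); P(X ≤ 2) = Σ C(15,k) p^k (1−p)^(15−k) over k:
  k=0: C(15,0)·0.225^0·0.775^15 = 0.021854
  k=1: C(15,1)·0.225^1·0.775^14 = 0.095169
  k=2: C(15,2)·0.225^2·0.775^13 = 0.193409
Total = 0.310432

0.3104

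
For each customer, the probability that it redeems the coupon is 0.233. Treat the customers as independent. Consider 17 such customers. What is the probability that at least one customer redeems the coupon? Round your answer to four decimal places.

P(at least one) = 1 − P(none) = 1 − (1 − 0.233)^17
= 1 − 0.011003 = 0.988997

0.9890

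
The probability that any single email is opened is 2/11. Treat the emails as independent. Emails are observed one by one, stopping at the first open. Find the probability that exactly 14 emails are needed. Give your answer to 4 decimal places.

0.0134

Geometric (trials to first success), p = 0.181818.
P(Y = 14) = (1−p)^13 · p = 0.073629 · 0.181818 = 0.013387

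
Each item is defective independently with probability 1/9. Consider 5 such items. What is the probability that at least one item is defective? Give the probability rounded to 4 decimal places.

P(at least one) = 1 − P(none) = 1 − (1 − 0.111111)^5
= 1 − 0.554929 = 0.445071

0.4451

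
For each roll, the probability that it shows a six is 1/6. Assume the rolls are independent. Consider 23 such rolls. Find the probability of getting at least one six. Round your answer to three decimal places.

0.985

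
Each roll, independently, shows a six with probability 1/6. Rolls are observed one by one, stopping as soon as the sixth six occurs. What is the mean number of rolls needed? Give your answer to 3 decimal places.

Y = total rolls until the sixth success; negative binomial with r=6, p=0.166667.
E[Y] = r / p = 6 / 0.166667 = 36.00000

36.000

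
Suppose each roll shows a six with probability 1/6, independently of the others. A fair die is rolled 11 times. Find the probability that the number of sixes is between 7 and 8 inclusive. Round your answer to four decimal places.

X ~ Binomial(11, 0.166667); P(7 ≤ X ≤ 8) = Σ C(11,k) p^k (1−p)^(11−k) over k:
  k=7: C(11,7)·0.166667^7·0.833333^4 = 0.000568
  k=8: C(11,8)·0.166667^8·0.833333^3 = 0.000057
Total = 0.000625

0.0006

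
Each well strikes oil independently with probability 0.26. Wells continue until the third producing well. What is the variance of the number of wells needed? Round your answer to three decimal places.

32.840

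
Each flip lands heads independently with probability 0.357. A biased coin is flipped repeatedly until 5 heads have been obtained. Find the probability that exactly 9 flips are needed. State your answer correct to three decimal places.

0.069

Y = trial on which the fifth success occurs; negative binomial, r=5, p=0.357.
P(Y=9) = C(8,4) · p^5 · (1−p)^4
= 70 · 0.0057988 · 0.17094 = 0.06939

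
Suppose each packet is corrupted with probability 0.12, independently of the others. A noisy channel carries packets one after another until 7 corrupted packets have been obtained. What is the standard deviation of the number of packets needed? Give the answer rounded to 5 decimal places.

Y = total packets until the seventh success; negative binomial with r=7, p=0.12.
SD(Y) = √[r(1−p)/p²] = √(427.7777778) = 20.6827894

20.68279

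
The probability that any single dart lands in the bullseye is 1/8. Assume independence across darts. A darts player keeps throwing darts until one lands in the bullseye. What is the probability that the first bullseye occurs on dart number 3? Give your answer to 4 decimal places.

Geometric (trials to first success), p = 0.125.
P(Y = 3) = (1−p)^2 · p = 0.76562 · 0.125 = 0.095703

0.0957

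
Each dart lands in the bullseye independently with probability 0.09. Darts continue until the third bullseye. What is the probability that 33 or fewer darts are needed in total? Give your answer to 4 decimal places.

0.5804

Finishing within 33 darts ⇔ at least 3 successes in the first 33. With X ~ Binomial(33, 0.09), P(Y ≤ 33) = 1 − P(X ≤ 2).
  k=0: C(33,0)·0.09^0·0.91^33 = 0.044501
  k=1: C(33,1)·0.09^1·0.91^32 = 0.145238
  k=2: C(33,2)·0.09^2·0.91^31 = 0.229828
1 − 0.419566 = 0.580434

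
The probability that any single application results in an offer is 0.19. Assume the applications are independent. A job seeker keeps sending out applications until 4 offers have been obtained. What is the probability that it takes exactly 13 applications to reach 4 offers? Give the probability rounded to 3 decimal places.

0.043

Y = trial on which the fourth success occurs; negative binomial, r=4, p=0.19.
P(Y=13) = C(12,3) · p^4 · (1−p)^9
= 220 · 0.0013032 · 0.15009 = 0.04303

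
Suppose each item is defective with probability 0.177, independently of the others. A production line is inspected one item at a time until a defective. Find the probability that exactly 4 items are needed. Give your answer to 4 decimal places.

0.0987

Geometric (trials to first success), p = 0.177.
P(Y = 4) = (1−p)^3 · p = 0.55744 · 0.177 = 0.098667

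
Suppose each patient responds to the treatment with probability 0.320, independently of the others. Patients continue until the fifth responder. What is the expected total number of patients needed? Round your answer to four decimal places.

Y = total patients until the fifth success; negative binomial with r=5, p=0.32.
E[Y] = r / p = 5 / 0.32 = 15.625000

15.6250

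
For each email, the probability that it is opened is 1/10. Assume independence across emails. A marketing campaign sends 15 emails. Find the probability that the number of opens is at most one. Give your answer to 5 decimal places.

0.54904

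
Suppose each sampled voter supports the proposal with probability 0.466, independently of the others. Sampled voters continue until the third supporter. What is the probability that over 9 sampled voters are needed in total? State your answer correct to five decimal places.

0.12806

Needing more than 9 sampled voters ⇔ fewer than 3 successes in the first 9. With X ~ Binomial(9, 0.466), P(Y > 9) = P(X ≤ 2).
  k=0: C(9,0)·0.466^0·0.534^9 = 0.0035308
  k=1: C(9,1)·0.466^1·0.534^8 = 0.0277305
  k=2: C(9,2)·0.466^2·0.534^7 = 0.0967973
P(X ≤ 2) = 0.1280586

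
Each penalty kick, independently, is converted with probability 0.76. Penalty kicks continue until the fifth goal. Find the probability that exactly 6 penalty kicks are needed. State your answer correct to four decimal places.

0.3043

Y = trial on which the fifth success occurs; negative binomial, r=5, p=0.76.
P(Y=6) = C(5,4) · p^5 · (1−p)^1
= 5 · 0.25355 · 0.24 = 0.304263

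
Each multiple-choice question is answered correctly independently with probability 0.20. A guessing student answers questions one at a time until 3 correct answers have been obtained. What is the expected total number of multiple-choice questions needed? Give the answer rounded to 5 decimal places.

15.00000

Y = total multiple-choice questions until the third success; negative binomial with r=3, p=0.20.
E[Y] = r / p = 3 / 0.20 = 15.0000000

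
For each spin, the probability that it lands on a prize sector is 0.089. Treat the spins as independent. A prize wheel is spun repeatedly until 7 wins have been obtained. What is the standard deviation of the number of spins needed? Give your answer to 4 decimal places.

Y = total spins until the seventh success; negative binomial with r=7, p=0.089.
SD(Y) = √[r(1−p)/p²] = √(805.075117) = 28.373846

28.3738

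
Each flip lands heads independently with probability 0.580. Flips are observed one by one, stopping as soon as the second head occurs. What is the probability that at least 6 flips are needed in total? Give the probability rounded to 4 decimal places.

Needing more than 5 flips ⇔ fewer than 2 successes in the first 5. With X ~ Binomial(5, 0.58), P(Y > 5) = P(X ≤ 1).
  k=0: C(5,0)·0.58^0·0.42^5 = 0.013069
  k=1: C(5,1)·0.58^1·0.42^4 = 0.090239
P(X ≤ 1) = 0.103308

0.1033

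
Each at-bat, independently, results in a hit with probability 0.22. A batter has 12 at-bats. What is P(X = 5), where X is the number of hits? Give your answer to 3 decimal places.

X ~ Binomial(n=12, p=0.22).
P(X=5) = C(12,5) · p^5 · (1−p)^7
= 792 · 0.00051536 · 0.17566 = 0.07170

0.072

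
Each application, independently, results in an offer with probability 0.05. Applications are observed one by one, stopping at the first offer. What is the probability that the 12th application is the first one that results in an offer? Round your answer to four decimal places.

Geometric (trials to first success), p = 0.05.
P(Y = 12) = (1−p)^11 · p = 0.5688 · 0.05 = 0.028440

0.0284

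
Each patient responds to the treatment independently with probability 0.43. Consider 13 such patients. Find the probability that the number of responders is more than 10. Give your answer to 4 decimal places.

X ~ Binomial(13, 0.43); P(X ≥ 11) = Σ C(13,k) p^k (1−p)^(13−k) over k:
  k=11: C(13,11)·0.43^11·0.57^2 = 0.002355
  k=12: C(13,12)·0.43^12·0.57^1 = 0.000296
  k=13: C(13,13)·0.43^13·0.57^0 = 0.000017
Total = 0.002668

0.0027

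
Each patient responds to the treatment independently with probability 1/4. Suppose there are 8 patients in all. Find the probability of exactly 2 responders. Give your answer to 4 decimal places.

0.3115

X ~ Binomial(n=8, p=0.25).
P(X=2) = C(8,2) · p^2 · (1−p)^6
= 28 · 0.0625 · 0.17798 = 0.311462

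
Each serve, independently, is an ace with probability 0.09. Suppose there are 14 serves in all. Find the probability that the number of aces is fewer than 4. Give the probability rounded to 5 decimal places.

X ~ Binomial(14, 0.09); P(X ≤ 3) = Σ C(14,k) p^k (1−p)^(14−k) over k:
  k=0: C(14,0)·0.09^0·0.91^14 = 0.2670420
  k=1: C(14,1)·0.09^1·0.91^13 = 0.3697504
  k=2: C(14,2)·0.09^2·0.91^12 = 0.2376967
  k=3: C(14,3)·0.09^3·0.91^11 = 0.0940339
Total = 0.9685229

0.96852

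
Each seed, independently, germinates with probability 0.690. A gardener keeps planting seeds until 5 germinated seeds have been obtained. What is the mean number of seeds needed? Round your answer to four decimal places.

Y = total seeds until the fifth success; negative binomial with r=5, p=0.69.
E[Y] = r / p = 5 / 0.69 = 7.246377

7.2464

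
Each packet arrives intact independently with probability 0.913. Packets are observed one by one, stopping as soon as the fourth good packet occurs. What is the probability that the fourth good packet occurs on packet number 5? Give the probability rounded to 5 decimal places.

0.24180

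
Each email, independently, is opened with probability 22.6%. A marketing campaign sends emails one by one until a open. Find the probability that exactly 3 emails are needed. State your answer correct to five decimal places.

Geometric (trials to first success), p = 0.226.
P(Y = 3) = (1−p)^2 · p = 0.59908 · 0.226 = 0.1353912

0.13539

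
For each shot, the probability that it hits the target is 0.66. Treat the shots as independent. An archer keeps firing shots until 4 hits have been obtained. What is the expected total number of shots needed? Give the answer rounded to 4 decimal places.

Y = total shots until the fourth success; negative binomial with r=4, p=0.66.
E[Y] = r / p = 4 / 0.66 = 6.060606

6.0606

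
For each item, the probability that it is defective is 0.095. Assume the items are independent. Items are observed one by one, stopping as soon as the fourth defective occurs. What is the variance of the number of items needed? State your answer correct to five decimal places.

Y = total items until the fourth success; negative binomial with r=4, p=0.095.
Var(Y) = r(1−p)/p² = 4·0.905 / 0.095² = 401.1080332

401.10803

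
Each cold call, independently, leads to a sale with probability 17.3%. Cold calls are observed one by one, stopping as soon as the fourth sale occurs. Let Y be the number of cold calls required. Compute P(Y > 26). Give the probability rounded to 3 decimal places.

0.319

Needing more than 26 cold calls ⇔ fewer than 4 successes in the first 26. With X ~ Binomial(26, 0.173), P(Y > 26) = P(X ≤ 3).
  k=0: C(26,0)·0.173^0·0.827^26 = 0.00716
  k=1: C(26,1)·0.173^1·0.827^25 = 0.03896
  k=2: C(26,2)·0.173^2·0.827^24 = 0.10188
  k=3: C(26,3)·0.173^3·0.827^23 = 0.17051
P(X ≤ 3) = 0.31852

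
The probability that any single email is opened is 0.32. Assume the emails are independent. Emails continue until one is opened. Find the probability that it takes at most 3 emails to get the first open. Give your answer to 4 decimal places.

Y = number of emails to the first success; geometric, p = 0.32.
P(Y ≤ 3) = 1 − (1−p)^3 = 1 − 0.314432 = 0.685568

0.6856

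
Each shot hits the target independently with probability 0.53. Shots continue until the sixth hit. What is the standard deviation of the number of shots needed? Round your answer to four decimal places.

Y = total shots until the sixth success; negative binomial with r=6, p=0.53.
SD(Y) = √[r(1−p)/p²] = √(10.039160) = 3.168463

3.1685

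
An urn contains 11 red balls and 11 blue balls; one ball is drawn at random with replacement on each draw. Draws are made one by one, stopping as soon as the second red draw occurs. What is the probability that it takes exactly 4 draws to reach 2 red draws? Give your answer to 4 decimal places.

0.1875

Y = trial on which the second success occurs; negative binomial, r=2, p=0.50.
P(Y=4) = C(3,1) · p^2 · (1−p)^2
= 3 · 0.25 · 0.25 = 0.187500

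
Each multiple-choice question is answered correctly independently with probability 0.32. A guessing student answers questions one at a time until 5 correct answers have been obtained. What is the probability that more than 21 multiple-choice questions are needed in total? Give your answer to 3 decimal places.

Needing more than 21 multiple-choice questions ⇔ fewer than 5 successes in the first 21. With X ~ Binomial(21, 0.32), P(Y > 21) = P(X ≤ 4).
  k=0: C(21,0)·0.32^0·0.68^21 = 0.00030
  k=1: C(21,1)·0.32^1·0.68^20 = 0.00300
  k=2: C(21,2)·0.32^2·0.68^19 = 0.01413
  k=3: C(21,3)·0.32^3·0.68^18 = 0.04212
  k=4: C(21,4)·0.32^4·0.68^17 = 0.08919
P(X ≤ 4) = 0.14875

0.149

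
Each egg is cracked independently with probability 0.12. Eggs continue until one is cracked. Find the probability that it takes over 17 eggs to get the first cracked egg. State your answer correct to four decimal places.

0.1138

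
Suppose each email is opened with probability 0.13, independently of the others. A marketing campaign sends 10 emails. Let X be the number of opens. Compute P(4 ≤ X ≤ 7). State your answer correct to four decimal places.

X ~ Binomial(10, 0.13); P(4 ≤ X ≤ 7) = Σ C(10,k) p^k (1−p)^(10−k) over k:
  k=4: C(10,4)·0.13^4·0.87^6 = 0.026008
  k=5: C(10,5)·0.13^5·0.87^5 = 0.004664
  k=6: C(10,6)·0.13^6·0.87^4 = 0.000581
  k=7: C(10,7)·0.13^7·0.87^3 = 0.000050
Total = 0.031302

0.0313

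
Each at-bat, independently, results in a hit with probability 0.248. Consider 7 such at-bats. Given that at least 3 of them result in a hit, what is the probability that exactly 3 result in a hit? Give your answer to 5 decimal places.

X ~ Binomial(7, 0.248). Want P(X=3 | X≥3) = P(X=3) / P(X≥3).
P(X=3) = C(7,3)·0.248^3·0.752^4 = 0.1707239
P(X≥3) = 1 − 0.1359956 − 0.3139473 − 0.3106074 = 0.2394496
Ratio = 0.1707239 / 0.2394496 = 0.7129848

0.71298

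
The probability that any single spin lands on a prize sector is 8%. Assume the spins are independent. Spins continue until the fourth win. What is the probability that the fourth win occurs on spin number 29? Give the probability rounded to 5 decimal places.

Y = trial on which the fourth success occurs; negative binomial, r=4, p=0.08.
P(Y=29) = C(28,3) · p^4 · (1−p)^25
= 3276 · 4.096e-05 · 0.12436 = 0.0166878

0.01669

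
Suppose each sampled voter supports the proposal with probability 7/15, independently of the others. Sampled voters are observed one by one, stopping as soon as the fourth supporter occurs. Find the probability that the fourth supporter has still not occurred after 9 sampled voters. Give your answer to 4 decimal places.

0.3237

Needing more than 9 sampled voters ⇔ fewer than 4 successes in the first 9. With X ~ Binomial(9, 0.466667), P(Y > 9) = P(X ≤ 3).
  k=0: C(9,0)·0.466667^0·0.533333^9 = 0.003491
  k=1: C(9,1)·0.466667^1·0.533333^8 = 0.027494
  k=2: C(9,2)·0.466667^2·0.533333^7 = 0.096229
  k=3: C(9,3)·0.466667^3·0.533333^6 = 0.196468
P(X ≤ 3) = 0.323683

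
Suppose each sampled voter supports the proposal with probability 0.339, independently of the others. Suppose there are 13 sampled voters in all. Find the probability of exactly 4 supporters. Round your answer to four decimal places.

X ~ Binomial(n=13, p=0.339).
P(X=4) = C(13,4) · p^4 · (1−p)^9
= 715 · 0.013207 · 0.024089 = 0.227467

0.2275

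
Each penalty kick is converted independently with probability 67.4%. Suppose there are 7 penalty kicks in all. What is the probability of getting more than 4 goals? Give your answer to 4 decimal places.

X ~ Binomial(7, 0.674); P(X ≥ 5) = Σ C(7,k) p^k (1−p)^(7−k) over k:
  k=5: C(7,5)·0.674^5·0.326^2 = 0.310423
  k=6: C(7,6)·0.674^6·0.326^1 = 0.213932
  k=7: C(7,7)·0.674^7·0.326^0 = 0.063186
Total = 0.587540

0.5875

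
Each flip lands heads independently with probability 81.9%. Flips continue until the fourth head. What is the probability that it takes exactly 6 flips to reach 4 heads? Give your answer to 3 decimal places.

0.147

Y = trial on which the fourth success occurs; negative binomial, r=4, p=0.819.
P(Y=6) = C(5,3) · p^4 · (1−p)^2
= 10 · 0.44992 · 0.032761 = 0.14740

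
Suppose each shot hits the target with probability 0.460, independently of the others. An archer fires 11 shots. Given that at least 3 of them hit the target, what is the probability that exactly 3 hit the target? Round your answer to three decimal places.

0.123

X ~ Binomial(11, 0.46). Want P(X=3 | X≥3) = P(X=3) / P(X≥3).
P(X=3) = C(11,3)·0.46^3·0.54^8 = 0.11612
P(X≥3) = 1 − 0.00114 − 0.01067 − 0.04544 = 0.94276
Ratio = 0.11612 / 0.94276 = 0.12317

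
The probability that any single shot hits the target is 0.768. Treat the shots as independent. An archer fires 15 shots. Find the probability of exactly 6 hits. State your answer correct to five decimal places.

0.00200

X ~ Binomial(n=15, p=0.768).
P(X=6) = C(15,6) · p^6 · (1−p)^9
= 5005 · 0.2052 · 1.9471e-06 = 0.0019997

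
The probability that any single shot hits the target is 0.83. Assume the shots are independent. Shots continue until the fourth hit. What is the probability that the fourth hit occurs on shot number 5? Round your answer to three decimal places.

0.323

Y = trial on which the fourth success occurs; negative binomial, r=4, p=0.83.
P(Y=5) = C(4,3) · p^4 · (1−p)^1
= 4 · 0.47458 · 0.17 = 0.32272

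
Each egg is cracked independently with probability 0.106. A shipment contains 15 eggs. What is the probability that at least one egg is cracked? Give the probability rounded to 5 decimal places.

P(at least one) = 1 − P(none) = 1 − (1 − 0.106)^15
= 1 − 0.1862356 = 0.8137644

0.81376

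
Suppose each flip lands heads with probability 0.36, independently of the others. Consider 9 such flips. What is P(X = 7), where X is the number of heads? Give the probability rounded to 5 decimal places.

X ~ Binomial(n=9, p=0.36).
P(X=7) = C(9,7) · p^7 · (1−p)^2
= 36 · 0.00078364 · 0.4096 = 0.0115553

0.01156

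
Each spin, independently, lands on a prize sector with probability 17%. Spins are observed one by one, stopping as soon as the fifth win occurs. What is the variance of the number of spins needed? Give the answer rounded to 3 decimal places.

143.599

Y = total spins until the fifth success; negative binomial with r=5, p=0.17.
Var(Y) = r(1−p)/p² = 5·0.83 / 0.17² = 143.59862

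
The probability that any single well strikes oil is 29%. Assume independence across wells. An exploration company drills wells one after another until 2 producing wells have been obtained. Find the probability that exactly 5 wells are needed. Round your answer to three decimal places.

0.120

Y = trial on which the second success occurs; negative binomial, r=2, p=0.29.
P(Y=5) = C(4,1) · p^2 · (1−p)^3
= 4 · 0.0841 · 0.35791 = 0.12040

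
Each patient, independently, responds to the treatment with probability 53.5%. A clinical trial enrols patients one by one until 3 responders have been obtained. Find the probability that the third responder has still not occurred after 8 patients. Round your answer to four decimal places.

Needing more than 8 patients ⇔ fewer than 3 successes in the first 8. With X ~ Binomial(8, 0.535), P(Y > 8) = P(X ≤ 2).
  k=0: C(8,0)·0.535^0·0.465^8 = 0.002186
  k=1: C(8,1)·0.535^1·0.465^7 = 0.020119
  k=2: C(8,2)·0.535^2·0.465^6 = 0.081018
P(X ≤ 2) = 0.103324

0.1033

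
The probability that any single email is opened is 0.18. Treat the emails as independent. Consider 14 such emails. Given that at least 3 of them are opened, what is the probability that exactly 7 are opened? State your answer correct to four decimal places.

0.0110

X ~ Binomial(14, 0.18). Want P(X=7 | X≥3) = P(X=7) / P(X≥3).
P(X=7) = C(14,7)·0.18^7·0.82^7 = 0.005238
P(X≥3) = 1 − 0.062143 − 0.190977 − 0.272491 = 0.474389
Ratio = 0.005238 / 0.474389 = 0.011041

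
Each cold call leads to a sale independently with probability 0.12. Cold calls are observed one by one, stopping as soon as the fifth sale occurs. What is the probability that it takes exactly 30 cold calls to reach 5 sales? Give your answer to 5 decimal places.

Y = trial on which the fifth success occurs; negative binomial, r=5, p=0.12.
P(Y=30) = C(29,4) · p^5 · (1−p)^25
= 23751 · 2.4883e-05 · 0.040932 = 0.0241911

0.02419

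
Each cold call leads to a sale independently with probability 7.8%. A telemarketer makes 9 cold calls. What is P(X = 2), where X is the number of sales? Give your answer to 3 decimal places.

0.124

X ~ Binomial(n=9, p=0.078).
P(X=2) = C(9,2) · p^2 · (1−p)^7
= 36 · 0.006084 · 0.56639 = 0.12405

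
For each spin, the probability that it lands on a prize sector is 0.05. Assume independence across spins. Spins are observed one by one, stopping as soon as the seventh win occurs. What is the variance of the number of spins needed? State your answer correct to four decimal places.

Y = total spins until the seventh success; negative binomial with r=7, p=0.05.
Var(Y) = r(1−p)/p² = 7·0.95 / 0.05² = 2660.000000

2660.0000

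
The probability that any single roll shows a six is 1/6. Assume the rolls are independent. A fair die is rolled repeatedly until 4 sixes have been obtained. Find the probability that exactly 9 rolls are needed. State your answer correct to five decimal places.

0.01737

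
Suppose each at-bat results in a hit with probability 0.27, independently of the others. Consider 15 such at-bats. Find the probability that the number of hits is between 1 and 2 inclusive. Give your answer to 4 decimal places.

0.1774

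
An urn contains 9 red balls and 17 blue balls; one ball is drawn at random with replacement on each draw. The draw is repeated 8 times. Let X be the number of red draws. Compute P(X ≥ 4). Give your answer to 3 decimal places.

X ~ Binomial(8, 0.346154); P(X ≥ 4) = Σ C(8,k) p^k (1−p)^(8−k) over k:
  k=4: C(8,4)·0.346154^4·0.653846^4 = 0.18369
  k=5: C(8,5)·0.346154^5·0.653846^3 = 0.07780
  k=6: C(8,6)·0.346154^6·0.653846^2 = 0.02059
  k=7: C(8,7)·0.346154^7·0.653846^1 = 0.00311
  k=8: C(8,8)·0.346154^8·0.653846^0 = 0.00021
Total = 0.28540

0.285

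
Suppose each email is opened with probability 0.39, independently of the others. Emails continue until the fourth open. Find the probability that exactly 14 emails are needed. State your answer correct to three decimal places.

0.047

Y = trial on which the fourth success occurs; negative binomial, r=4, p=0.39.
P(Y=14) = C(13,3) · p^4 · (1−p)^10
= 286 · 0.023134 · 0.0071334 = 0.04720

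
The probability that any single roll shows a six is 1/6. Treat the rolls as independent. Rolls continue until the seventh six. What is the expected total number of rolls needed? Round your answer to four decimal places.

42.0000

Y = total rolls until the seventh success; negative binomial with r=7, p=0.166667.
E[Y] = r / p = 7 / 0.166667 = 42.000000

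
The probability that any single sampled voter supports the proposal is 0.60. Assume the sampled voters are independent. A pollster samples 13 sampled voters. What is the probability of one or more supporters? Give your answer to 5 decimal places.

P(at least one) = 1 − P(none) = 1 − (1 − 0.60)^13
= 1 − 0.0000067 = 0.9999933

0.99999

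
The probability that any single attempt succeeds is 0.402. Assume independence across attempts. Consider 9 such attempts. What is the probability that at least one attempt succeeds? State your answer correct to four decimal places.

P(at least one) = 1 − P(none) = 1 − (1 − 0.402)^9
= 1 − 0.009779 = 0.990221

0.9902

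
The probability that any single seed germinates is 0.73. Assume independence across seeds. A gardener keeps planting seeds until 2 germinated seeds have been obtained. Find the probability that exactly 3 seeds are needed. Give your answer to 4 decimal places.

Y = trial on which the second success occurs; negative binomial, r=2, p=0.73.
P(Y=3) = C(2,1) · p^2 · (1−p)^1
= 2 · 0.5329 · 0.27 = 0.287766

0.2878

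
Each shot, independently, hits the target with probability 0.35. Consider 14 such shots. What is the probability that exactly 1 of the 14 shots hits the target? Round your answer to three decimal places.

0.018

X ~ Binomial(n=14, p=0.35).
P(X=1) = C(14,1) · p^1 · (1−p)^13
= 14 · 0.35 · 0.0036972 = 0.01812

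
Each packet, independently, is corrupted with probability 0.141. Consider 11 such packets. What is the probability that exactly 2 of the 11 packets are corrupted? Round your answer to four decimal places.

0.2784

X ~ Binomial(n=11, p=0.141).
P(X=2) = C(11,2) · p^2 · (1−p)^9
= 55 · 0.019881 · 0.25465 = 0.278445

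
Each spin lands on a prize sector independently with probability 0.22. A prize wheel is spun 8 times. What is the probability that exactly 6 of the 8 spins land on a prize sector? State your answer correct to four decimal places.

X ~ Binomial(n=8, p=0.22).
P(X=6) = C(8,6) · p^6 · (1−p)^2
= 28 · 0.00011338 · 0.6084 = 0.001931

0.0019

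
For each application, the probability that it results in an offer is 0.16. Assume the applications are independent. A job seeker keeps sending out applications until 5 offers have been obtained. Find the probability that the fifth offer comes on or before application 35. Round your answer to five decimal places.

0.67912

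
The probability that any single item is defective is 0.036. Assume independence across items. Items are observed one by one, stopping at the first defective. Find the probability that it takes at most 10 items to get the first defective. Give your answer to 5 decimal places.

0.30694

Y = number of items to the first success; geometric, p = 0.036.
P(Y ≤ 10) = 1 − (1−p)^10 = 1 − 0.6930592 = 0.3069408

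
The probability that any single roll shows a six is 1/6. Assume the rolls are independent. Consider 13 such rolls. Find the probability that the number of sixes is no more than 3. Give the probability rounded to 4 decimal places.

0.8419

X ~ Binomial(13, 0.166667); P(X ≤ 3) = Σ C(13,k) p^k (1−p)^(13−k) over k:
  k=0: C(13,0)·0.166667^0·0.833333^13 = 0.093464
  k=1: C(13,1)·0.166667^1·0.833333^12 = 0.243006
  k=2: C(13,2)·0.166667^2·0.833333^11 = 0.291607
  k=3: C(13,3)·0.166667^3·0.833333^10 = 0.213845
Total = 0.841923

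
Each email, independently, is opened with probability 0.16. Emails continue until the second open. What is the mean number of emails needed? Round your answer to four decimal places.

12.5000

Y = total emails until the second success; negative binomial with r=2, p=0.16.
E[Y] = r / p = 2 / 0.16 = 12.500000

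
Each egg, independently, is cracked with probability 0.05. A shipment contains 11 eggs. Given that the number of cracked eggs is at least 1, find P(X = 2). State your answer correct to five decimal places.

X ~ Binomial(11, 0.05). Want P(X=2 | X≥1) = P(X=2) / P(X≥1).
P(X=2) = C(11,2)·0.05^2·0.95^9 = 0.0866593
P(X≥1) = 1 − 0.5688001 = 0.4311999
Ratio = 0.0866593 / 0.4311999 = 0.2009724

0.20097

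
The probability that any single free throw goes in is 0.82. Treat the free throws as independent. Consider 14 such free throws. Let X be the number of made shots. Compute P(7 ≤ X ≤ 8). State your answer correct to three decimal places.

X ~ Binomial(14, 0.82); P(7 ≤ X ≤ 8) = Σ C(14,k) p^k (1−p)^(14−k) over k:
  k=7: C(14,7)·0.82^7·0.18^7 = 0.00524
  k=8: C(14,8)·0.82^8·0.18^6 = 0.02088
Total = 0.02612

0.026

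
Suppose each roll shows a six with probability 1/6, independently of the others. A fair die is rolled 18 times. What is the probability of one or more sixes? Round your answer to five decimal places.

0.96244

P(at least one) = 1 − P(none) = 1 − (1 − 0.166667)^18
= 1 − 0.0375610 = 0.9624390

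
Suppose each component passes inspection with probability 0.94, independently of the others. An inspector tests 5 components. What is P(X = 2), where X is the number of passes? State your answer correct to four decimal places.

0.0019

X ~ Binomial(n=5, p=0.94).
P(X=2) = C(5,2) · p^2 · (1−p)^3
= 10 · 0.8836 · 0.000216 = 0.001909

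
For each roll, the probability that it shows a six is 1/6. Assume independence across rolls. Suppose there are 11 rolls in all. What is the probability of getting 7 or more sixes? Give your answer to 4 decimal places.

0.0006

X ~ Binomial(11, 0.166667); P(X ≥ 7) = Σ C(11,k) p^k (1−p)^(11−k) over k:
  k=7: C(11,7)·0.166667^7·0.833333^4 = 0.000568
  k=8: C(11,8)·0.166667^8·0.833333^3 = 0.000057
  k=9: C(11,9)·0.166667^9·0.833333^2 = 0.000004
  k=10: C(11,10)·0.166667^10·0.833333^1 = 0.000000
  k=11: C(11,11)·0.166667^11·0.833333^0 = 0.000000
Total = 0.000629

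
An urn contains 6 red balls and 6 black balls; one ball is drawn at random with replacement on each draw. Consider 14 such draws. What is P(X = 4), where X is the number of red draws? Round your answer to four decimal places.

X ~ Binomial(n=14, p=0.50).
P(X=4) = C(14,4) · p^4 · (1−p)^10
= 1001 · 0.0625 · 0.00097656 = 0.061096

0.0611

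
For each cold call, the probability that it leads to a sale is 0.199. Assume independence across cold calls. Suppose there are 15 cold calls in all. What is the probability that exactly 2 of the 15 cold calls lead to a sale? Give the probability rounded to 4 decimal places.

X ~ Binomial(n=15, p=0.199).
P(X=2) = C(15,2) · p^2 · (1−p)^13
= 105 · 0.039601 · 0.055876 = 0.232337

0.2323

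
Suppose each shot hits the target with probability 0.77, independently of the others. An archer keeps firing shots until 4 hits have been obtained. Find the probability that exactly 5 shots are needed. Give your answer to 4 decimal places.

Y = trial on which the fourth success occurs; negative binomial, r=4, p=0.77.
P(Y=5) = C(4,3) · p^4 · (1−p)^1
= 4 · 0.35153 · 0.23 = 0.323408

0.3234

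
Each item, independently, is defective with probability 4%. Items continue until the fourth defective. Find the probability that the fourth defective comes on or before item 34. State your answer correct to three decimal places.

Finishing within 34 items ⇔ at least 4 successes in the first 34. With X ~ Binomial(34, 0.04), P(Y ≤ 34) = 1 − P(X ≤ 3).
  k=0: C(34,0)·0.04^0·0.96^34 = 0.24959
  k=1: C(34,1)·0.04^1·0.96^33 = 0.35358
  k=2: C(34,2)·0.04^2·0.96^32 = 0.24309
  k=3: C(34,3)·0.04^3·0.96^31 = 0.10804
1 − 0.95429 = 0.04571

0.046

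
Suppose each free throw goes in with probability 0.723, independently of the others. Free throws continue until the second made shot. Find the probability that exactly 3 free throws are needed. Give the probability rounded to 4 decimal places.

0.2896

Y = trial on which the second success occurs; negative binomial, r=2, p=0.723.
P(Y=3) = C(2,1) · p^2 · (1−p)^1
= 2 · 0.52273 · 0.277 = 0.289592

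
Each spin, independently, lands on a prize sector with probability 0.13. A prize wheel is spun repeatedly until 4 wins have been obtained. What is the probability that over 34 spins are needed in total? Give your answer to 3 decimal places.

0.339

Needing more than 34 spins ⇔ fewer than 4 successes in the first 34. With X ~ Binomial(34, 0.13), P(Y > 34) = P(X ≤ 3).
  k=0: C(34,0)·0.13^0·0.87^34 = 0.00878
  k=1: C(34,1)·0.13^1·0.87^33 = 0.04462
  k=2: C(34,2)·0.13^2·0.87^32 = 0.11002
  k=3: C(34,3)·0.13^3·0.87^31 = 0.17536
P(X ≤ 3) = 0.33878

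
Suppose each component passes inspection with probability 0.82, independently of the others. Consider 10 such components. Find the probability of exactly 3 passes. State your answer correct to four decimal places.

0.0004

X ~ Binomial(n=10, p=0.82).
P(X=3) = C(10,3) · p^3 · (1−p)^7
= 120 · 0.55137 · 6.1222e-06 = 0.000405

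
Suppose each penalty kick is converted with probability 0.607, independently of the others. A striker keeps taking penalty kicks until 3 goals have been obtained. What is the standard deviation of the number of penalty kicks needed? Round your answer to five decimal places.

Y = total penalty kicks until the third success; negative binomial with r=3, p=0.607.
SD(Y) = √[r(1−p)/p²] = √(3.1999001) = 1.7888265

1.78883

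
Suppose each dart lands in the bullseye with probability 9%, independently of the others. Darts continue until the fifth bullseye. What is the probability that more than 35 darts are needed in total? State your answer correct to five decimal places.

0.79682

Needing more than 35 darts ⇔ fewer than 5 successes in the first 35. With X ~ Binomial(35, 0.09), P(Y > 35) = P(X ≤ 4).
  k=0: C(35,0)·0.09^0·0.91^35 = 0.0368510
  k=1: C(35,1)·0.09^1·0.91^34 = 0.1275610
  k=2: C(35,2)·0.09^2·0.91^33 = 0.2144707
  k=3: C(35,3)·0.09^3·0.91^32 = 0.2333252
  k=4: C(35,4)·0.09^4·0.91^31 = 0.1846090
P(X ≤ 4) = 0.7968169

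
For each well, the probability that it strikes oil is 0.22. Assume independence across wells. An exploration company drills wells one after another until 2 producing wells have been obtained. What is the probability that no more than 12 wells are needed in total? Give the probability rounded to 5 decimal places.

Finishing within 12 wells ⇔ at least 2 successes in the first 12. With X ~ Binomial(12, 0.22), P(Y ≤ 12) = 1 − P(X ≤ 1).
  k=0: C(12,0)·0.22^0·0.78^12 = 0.0507149
  k=1: C(12,1)·0.22^1·0.78^11 = 0.1716503
1 − 0.2223652 = 0.7776348

0.77763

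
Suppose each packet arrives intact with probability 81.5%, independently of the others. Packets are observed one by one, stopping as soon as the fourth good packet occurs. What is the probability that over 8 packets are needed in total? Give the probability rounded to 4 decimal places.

Needing more than 8 packets ⇔ fewer than 4 successes in the first 8. With X ~ Binomial(8, 0.815), P(Y > 8) = P(X ≤ 3).
  k=0: C(8,0)·0.815^0·0.185^8 = 0.000001
  k=1: C(8,1)·0.815^1·0.185^7 = 0.000048
  k=2: C(8,2)·0.815^2·0.185^6 = 0.000746
  k=3: C(8,3)·0.815^3·0.185^5 = 0.006569
P(X ≤ 3) = 0.007365

0.0074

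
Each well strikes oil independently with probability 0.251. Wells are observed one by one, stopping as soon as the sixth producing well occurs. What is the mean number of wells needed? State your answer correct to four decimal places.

23.9044

Y = total wells until the sixth success; negative binomial with r=6, p=0.251.
E[Y] = r / p = 6 / 0.251 = 23.904382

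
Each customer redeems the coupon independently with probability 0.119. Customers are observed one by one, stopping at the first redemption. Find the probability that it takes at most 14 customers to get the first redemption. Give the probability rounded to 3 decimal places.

Y = number of customers to the first success; geometric, p = 0.119.
P(Y ≤ 14) = 1 − (1−p)^14 = 1 − 0.16969 = 0.83031

0.830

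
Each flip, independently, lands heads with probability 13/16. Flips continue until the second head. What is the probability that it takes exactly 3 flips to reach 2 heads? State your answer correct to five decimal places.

0.24756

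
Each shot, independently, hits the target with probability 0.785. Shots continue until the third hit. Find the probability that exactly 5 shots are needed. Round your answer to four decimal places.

0.1342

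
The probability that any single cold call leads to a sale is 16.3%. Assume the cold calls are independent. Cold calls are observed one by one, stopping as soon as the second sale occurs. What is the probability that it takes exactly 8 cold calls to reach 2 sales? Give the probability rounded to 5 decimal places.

Y = trial on which the second success occurs; negative binomial, r=2, p=0.163.
P(Y=8) = C(7,1) · p^2 · (1−p)^6
= 7 · 0.026569 · 0.34384 = 0.0639479

0.06395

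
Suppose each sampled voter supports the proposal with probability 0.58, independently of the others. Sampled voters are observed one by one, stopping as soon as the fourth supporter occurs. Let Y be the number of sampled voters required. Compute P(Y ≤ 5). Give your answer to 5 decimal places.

0.30328

Finishing within 5 sampled voters ⇔ at least 4 successes in the first 5. With X ~ Binomial(5, 0.58), P(Y ≤ 5) = 1 − P(X ≤ 3).
  k=0: C(5,0)·0.58^0·0.42^5 = 0.0130691
  k=1: C(5,1)·0.58^1·0.42^4 = 0.0902392
  k=2: C(5,2)·0.58^2·0.42^3 = 0.2492320
  k=3: C(5,3)·0.58^3·0.42^2 = 0.3441776
1 − 0.6967179 = 0.3032821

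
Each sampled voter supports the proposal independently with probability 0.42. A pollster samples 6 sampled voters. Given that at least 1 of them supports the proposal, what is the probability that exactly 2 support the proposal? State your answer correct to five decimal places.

0.31128

X ~ Binomial(6, 0.42). Want P(X=2 | X≥1) = P(X=2) / P(X≥1).
P(X=2) = C(6,2)·0.42^2·0.58^4 = 0.2994345
P(X≥1) = 1 − 0.0380687 = 0.9619313
Ratio = 0.2994345 / 0.9619313 = 0.3112847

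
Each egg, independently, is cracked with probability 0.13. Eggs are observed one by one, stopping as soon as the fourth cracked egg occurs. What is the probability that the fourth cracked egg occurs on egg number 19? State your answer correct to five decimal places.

0.02886

Y = trial on which the fourth success occurs; negative binomial, r=4, p=0.13.
P(Y=19) = C(18,3) · p^4 · (1−p)^15
= 816 · 0.00028561 · 0.12382 = 0.0288571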